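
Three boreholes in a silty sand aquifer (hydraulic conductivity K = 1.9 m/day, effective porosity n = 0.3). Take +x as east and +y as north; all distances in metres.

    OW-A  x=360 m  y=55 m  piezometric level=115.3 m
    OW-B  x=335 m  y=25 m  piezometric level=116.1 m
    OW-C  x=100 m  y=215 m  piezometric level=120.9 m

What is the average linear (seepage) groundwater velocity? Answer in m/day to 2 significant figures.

Differences from OW-A: to OW-B (Δx, Δy, Δh) = (-25, -30, +0.8); to OW-C = (-260, 160, +5.6).
Determinant of the coordinate differences = (-25)·160 − (-260)·(-30) = -11800.
∂h/∂x = [(+0.8)·160 − (+5.6)·(-30)] / -11800 = -0.02508
∂h/∂y = [(-25)·(+5.6) − (-260)·(+0.8)] / -11800 = -0.005763
|∇h| = √(-0.02508² + -0.005763²) = 0.02573
Seepage velocity v = K·i/n = 1.9 × 0.02573 / 0.3 = 0.163 m/day.

0.16 m/day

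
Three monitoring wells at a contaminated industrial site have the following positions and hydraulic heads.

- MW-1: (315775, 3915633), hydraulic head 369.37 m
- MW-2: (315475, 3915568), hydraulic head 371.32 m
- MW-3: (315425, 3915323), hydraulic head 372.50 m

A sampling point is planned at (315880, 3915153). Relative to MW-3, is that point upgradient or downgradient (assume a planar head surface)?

downgradient

Three-point gradient (reference MW-1): Δ to MW-2 = (-300, -65, +1.95), Δ to MW-3 = (-350, -310, +3.13).
∂h/∂x = -0.005709, ∂h/∂y = -0.003651 (det = 70250).
Head at (315880, 3915153) = 369.37 + (-0.005709)·(105) + (-0.003651)·(-480) = 370.52 m.
That is lower than the 372.50 m at MW-3, so the point is downgradient.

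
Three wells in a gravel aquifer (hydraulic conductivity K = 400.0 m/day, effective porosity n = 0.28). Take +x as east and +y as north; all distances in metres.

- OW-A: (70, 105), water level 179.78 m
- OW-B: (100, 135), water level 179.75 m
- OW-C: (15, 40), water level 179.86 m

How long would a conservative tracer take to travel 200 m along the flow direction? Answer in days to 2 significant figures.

Differences from OW-A: to OW-B (Δx, Δy, Δh) = (30, 30, -0.03); to OW-C = (-55, -65, +0.08).
Solve a·Δx + b·Δy = Δh: det = 30·(-65) − (-55)·30 = -300.
∂h/∂x = [(-0.03)·(-65) − (+0.08)·30] / -300 = +0.001500
∂h/∂y = [30·(+0.08) − (-55)·(-0.03)] / -300 = -0.002500
|∇h| = √(0.001500² + -0.002500²) = 0.002915
Seepage velocity v = K·i/n = 400.0 × 0.002915 / 0.28 = 4.164 m/day.
t = 200 / 4.164 = 48.03 days.

48 days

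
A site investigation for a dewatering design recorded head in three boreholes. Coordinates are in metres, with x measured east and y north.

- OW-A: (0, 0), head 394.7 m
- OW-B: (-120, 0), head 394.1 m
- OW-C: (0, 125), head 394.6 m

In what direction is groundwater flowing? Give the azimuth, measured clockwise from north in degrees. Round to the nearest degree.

279°

∂h/∂x = (394.1 − 394.7) / (-120 − 0) = +0.005000
∂h/∂y = (394.6 − 394.7) / (125 − 0) = -0.0008000
Flow direction (−∇h) has components (-0.005000 E, +0.0008000 N).
Azimuth = atan2(E, N) = atan2(-0.005000, +0.0008000) = 279.1° ≈ 279°.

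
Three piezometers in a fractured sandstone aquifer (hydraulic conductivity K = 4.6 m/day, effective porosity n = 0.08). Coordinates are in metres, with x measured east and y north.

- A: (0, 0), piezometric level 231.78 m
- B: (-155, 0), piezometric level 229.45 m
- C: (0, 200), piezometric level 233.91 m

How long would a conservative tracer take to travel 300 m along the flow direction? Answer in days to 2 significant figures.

280 days

∂h/∂x = (229.45 − 231.78) / (-155 − 0) = +0.01503
∂h/∂y = (233.91 − 231.78) / (200 − 0) = +0.01065
|∇h| = √(0.01503² + 0.01065²) = 0.01842
Seepage velocity v = K·i/n = 4.6 × 0.01842 / 0.08 = 1.059 m/day.
t = 300 / 1.059 = 283.3 days.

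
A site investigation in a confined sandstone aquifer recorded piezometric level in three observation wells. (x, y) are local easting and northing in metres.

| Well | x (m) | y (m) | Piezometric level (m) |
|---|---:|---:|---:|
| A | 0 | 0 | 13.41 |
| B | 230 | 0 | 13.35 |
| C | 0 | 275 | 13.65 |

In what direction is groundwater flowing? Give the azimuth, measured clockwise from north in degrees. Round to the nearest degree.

163°

∂h/∂x = (13.35 − 13.41) / (230 − 0) = -0.0002609
∂h/∂y = (13.65 − 13.41) / (275 − 0) = +0.0008727
Flow direction (−∇h) has components (+0.0002609 E, -0.0008727 N).
Azimuth = atan2(E, N) = atan2(+0.0002609, -0.0008727) = 163.4° ≈ 163°.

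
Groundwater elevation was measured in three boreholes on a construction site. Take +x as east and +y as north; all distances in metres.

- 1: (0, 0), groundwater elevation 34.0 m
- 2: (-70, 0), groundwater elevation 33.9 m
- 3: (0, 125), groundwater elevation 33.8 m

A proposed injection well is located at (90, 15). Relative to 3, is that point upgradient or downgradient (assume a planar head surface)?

upgradient

∂h/∂x = (33.9 − 34.0) / (-70 − 0) = +0.001429
∂h/∂y = (33.8 − 34.0) / (125 − 0) = -0.001600
Head at (90, 15) = 34.0 + (+0.001429)·(90) + (-0.001600)·(15) = 34.10 m.
That is higher than the 33.8 m at 3, so the point is upgradient.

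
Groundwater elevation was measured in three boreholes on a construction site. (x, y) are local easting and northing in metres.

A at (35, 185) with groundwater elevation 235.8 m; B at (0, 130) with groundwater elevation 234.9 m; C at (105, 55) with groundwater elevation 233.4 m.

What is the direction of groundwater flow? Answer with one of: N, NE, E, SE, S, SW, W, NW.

S

Three-point gradient (reference A): Δ to B = (-35, -55, -0.9), Δ to C = (70, -130, -2.4).
∂h/∂x = -0.001786, ∂h/∂y = +0.01750 (det = 8400).
Flow = −∇h = (+0.001786 east, -0.01750 north), which points south.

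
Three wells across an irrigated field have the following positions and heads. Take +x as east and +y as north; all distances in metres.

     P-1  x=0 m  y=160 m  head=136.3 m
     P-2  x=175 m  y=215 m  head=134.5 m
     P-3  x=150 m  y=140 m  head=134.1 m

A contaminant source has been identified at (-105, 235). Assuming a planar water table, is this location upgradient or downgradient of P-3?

Taking P-1 as reference: P-2−P-1 = (175, 55, -1.8); P-3−P-1 = (150, -20, -2.2).
Solve a·Δx + b·Δy = Δh: det = 175·(-20) − 150·55 = -11750.
∂h/∂x = [(-1.8)·(-20) − (-2.2)·55] / -11750 = -0.01336
∂h/∂y = [175·(-2.2) − 150·(-1.8)] / -11750 = +0.009787
Head at (-105, 235) = 136.3 + (-0.01336)·(-105) + (+0.009787)·(75) = 138.44 m.
That is higher than the 134.1 m at P-3, so the point is upgradient.

upgradient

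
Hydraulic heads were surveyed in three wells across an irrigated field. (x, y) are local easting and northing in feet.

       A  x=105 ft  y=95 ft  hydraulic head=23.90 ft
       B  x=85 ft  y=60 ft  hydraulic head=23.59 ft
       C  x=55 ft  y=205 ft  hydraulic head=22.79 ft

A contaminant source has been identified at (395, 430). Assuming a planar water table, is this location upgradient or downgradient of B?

upgradient

Taking A as reference: B−A = (-20, -35, -0.31); C−A = (-50, 110, -1.11).
Solve a·Δx + b·Δy = Δh: det = (-20)·110 − (-50)·(-35) = -3950.
∂h/∂x = [(-0.31)·110 − (-1.11)·(-35)] / -3950 = +0.01847
∂h/∂y = [(-20)·(-1.11) − (-50)·(-0.31)] / -3950 = -0.001696
Head at (395, 430) = 23.90 + (+0.01847)·(290) + (-0.001696)·(335) = 28.69 ft.
That is higher than the 23.59 ft at B, so the point is upgradient.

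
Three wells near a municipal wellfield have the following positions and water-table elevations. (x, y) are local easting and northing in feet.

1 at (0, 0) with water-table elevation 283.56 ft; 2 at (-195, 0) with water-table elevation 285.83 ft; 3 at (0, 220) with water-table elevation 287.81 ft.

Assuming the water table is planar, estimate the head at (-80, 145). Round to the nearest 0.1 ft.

∂h/∂x = (285.83 − 283.56) / (-195 − 0) = -0.01164
∂h/∂y = (287.81 − 283.56) / (220 − 0) = +0.01932
h(-80, 145) = 283.56 + (-0.01164)·(-80) + (+0.01932)·(145) = 283.56 +0.931 +2.801 = 287.292 ft.

287.3 ft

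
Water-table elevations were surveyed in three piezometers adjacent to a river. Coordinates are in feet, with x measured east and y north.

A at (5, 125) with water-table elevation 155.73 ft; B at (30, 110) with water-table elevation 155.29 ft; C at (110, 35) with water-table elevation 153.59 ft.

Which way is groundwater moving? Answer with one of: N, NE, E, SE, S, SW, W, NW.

Taking A as reference: B−A = (25, -15, -0.44); C−A = (105, -90, -2.14).
Determinant of the coordinate differences = 25·(-90) − 105·(-15) = -675.
∂h/∂x = [(-0.44)·(-90) − (-2.14)·(-15)] / -675 = -0.01111
∂h/∂y = [25·(-2.14) − 105·(-0.44)] / -675 = +0.01081
Flow = −∇h = (+0.01111 east, -0.01081 north), which points southeast.

SE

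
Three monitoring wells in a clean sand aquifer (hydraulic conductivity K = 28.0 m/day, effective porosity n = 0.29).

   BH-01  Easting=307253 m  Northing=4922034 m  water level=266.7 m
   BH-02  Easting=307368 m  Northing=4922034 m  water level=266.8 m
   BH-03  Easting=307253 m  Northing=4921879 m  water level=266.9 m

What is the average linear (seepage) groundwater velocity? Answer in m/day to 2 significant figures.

∂h/∂x = (266.8 − 266.7) / (307368 − 307253) = +0.0008696
∂h/∂y = (266.9 − 266.7) / (4921879 − 4922034) = -0.001290
|∇h| = √(0.0008696² + -0.001290²) = 0.001556
Seepage velocity v = K·i/n = 28.0 × 0.001556 / 0.29 = 0.1502 m/day.

0.15 m/day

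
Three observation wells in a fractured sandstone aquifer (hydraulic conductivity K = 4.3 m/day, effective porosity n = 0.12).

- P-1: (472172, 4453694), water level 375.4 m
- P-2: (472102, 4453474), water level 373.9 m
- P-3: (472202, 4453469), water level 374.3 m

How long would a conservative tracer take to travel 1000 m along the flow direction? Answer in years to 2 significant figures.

11 years

Differences from P-1: to P-2 (Δx, Δy, Δh) = (-70, -220, -1.5); to P-3 = (30, -225, -1.1).
Determinant of the coordinate differences = (-70)·(-225) − 30·(-220) = 22350.
∂h/∂x = [(-1.5)·(-225) − (-1.1)·(-220)] / 22350 = +0.004273
∂h/∂y = [(-70)·(-1.1) − 30·(-1.5)] / 22350 = +0.005459
|∇h| = √(0.004273² + 0.005459²) = 0.006932
Seepage velocity v = K·i/n = 4.3 × 0.006932 / 0.12 = 0.2484 m/day.
t = 1000 / 0.2484 = 4026 days = 11 years.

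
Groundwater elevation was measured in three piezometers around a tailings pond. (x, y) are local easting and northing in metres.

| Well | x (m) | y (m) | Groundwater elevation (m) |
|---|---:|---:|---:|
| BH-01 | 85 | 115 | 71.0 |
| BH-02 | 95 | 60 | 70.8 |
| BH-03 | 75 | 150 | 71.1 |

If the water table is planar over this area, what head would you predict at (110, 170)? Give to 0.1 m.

71.5 m

Differences from BH-01: to BH-02 (Δx, Δy, Δh) = (10, -55, -0.2); to BH-03 = (-10, 35, +0.1).
Solve a·Δx + b·Δy = Δh: det = 10·35 − (-10)·(-55) = -200.
∂h/∂x = [(-0.2)·35 − (+0.1)·(-55)] / -200 = +0.007500
∂h/∂y = [10·(+0.1) − (-10)·(-0.2)] / -200 = +0.005000
h(110, 170) = 71.0 + (+0.007500)·(25) + (+0.005000)·(55) = 71.0 +0.188 +0.275 = 71.463 m.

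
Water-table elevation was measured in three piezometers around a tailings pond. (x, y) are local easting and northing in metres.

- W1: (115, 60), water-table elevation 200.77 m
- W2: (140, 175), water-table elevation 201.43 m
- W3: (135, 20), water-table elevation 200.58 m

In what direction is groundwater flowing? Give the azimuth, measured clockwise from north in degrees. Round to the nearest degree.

194°

Taking W1 as reference: W2−W1 = (25, 115, +0.66); W3−W1 = (20, -40, -0.19).
Determinant of the coordinate differences = 25·(-40) − 20·115 = -3300.
∂h/∂x = [(+0.66)·(-40) − (-0.19)·115] / -3300 = +0.001379
∂h/∂y = [25·(-0.19) − 20·(+0.66)] / -3300 = +0.005439
Flow direction (−∇h) has components (-0.001379 E, -0.005439 N).
Azimuth = atan2(E, N) = atan2(-0.001379, -0.005439) = 194.2° ≈ 194°.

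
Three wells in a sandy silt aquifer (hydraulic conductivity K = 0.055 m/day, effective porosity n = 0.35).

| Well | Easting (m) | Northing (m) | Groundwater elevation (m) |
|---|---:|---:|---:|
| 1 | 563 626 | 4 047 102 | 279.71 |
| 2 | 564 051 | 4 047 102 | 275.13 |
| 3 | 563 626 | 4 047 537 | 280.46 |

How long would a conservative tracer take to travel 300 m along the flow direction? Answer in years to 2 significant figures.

∂h/∂x = (275.13 − 279.71) / (564051 − 563626) = -0.01078
∂h/∂y = (280.46 − 279.71) / (4047537 − 4047102) = +0.001724
|∇h| = √(-0.01078² + 0.001724²) = 0.01092
Seepage velocity v = K·i/n = 0.055 × 0.01092 / 0.35 = 0.001716 m/day.
t = 300 / 0.001716 = 1.748e+05 days = 479 years.

480 years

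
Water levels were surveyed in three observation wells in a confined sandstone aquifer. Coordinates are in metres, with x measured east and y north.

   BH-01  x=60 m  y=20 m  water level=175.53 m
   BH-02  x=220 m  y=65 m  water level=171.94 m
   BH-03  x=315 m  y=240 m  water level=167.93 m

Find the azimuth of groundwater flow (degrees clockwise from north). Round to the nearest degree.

With h = a·x + b·y + c and BH-01 as origin, the differences give:
  160·a + 45·b = -3.59
  255·a + 220·b = -7.60
Eliminate b (×220 and ×45, subtract): 23725·a = -447.800 → a = ∂h/∂x = -0.01887
Back-substitute: b = ∂h/∂y = -0.01267.
Flow direction (−∇h) has components (+0.01887 E, +0.01267 N).
Azimuth = atan2(E, N) = atan2(+0.01887, +0.01267) = 56.1° ≈ 056°.

056°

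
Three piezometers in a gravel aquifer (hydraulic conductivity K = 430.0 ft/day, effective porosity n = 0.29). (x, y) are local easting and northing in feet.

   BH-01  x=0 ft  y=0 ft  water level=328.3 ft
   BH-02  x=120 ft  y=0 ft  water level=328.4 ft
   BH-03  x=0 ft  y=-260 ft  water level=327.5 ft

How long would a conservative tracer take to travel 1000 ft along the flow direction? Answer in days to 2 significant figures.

∂h/∂x = (328.4 − 328.3) / (120 − 0) = +0.0008333
∂h/∂y = (327.5 − 328.3) / (-260 − 0) = +0.003077
|∇h| = √(0.0008333² + 0.003077²) = 0.003188
Seepage velocity v = K·i/n = 430.0 × 0.003188 / 0.29 = 4.727 ft/day.
t = 1000 / 4.727 = 211.6 days.

210 days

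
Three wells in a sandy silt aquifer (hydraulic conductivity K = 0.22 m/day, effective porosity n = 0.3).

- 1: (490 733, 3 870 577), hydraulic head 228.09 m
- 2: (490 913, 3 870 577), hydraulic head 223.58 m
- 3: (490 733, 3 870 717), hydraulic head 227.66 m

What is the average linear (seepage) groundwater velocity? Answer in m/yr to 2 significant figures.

∂h/∂x = (223.58 − 228.09) / (490913 − 490733) = -0.02506
∂h/∂y = (227.66 − 228.09) / (3870717 − 3870577) = -0.003071
|∇h| = √(-0.02506² + -0.003071²) = 0.02525
Seepage velocity v = K·i/n = 0.22 × 0.02525 / 0.3 = 0.01852 m/day = 6.764 m/yr.

6.8 m/yr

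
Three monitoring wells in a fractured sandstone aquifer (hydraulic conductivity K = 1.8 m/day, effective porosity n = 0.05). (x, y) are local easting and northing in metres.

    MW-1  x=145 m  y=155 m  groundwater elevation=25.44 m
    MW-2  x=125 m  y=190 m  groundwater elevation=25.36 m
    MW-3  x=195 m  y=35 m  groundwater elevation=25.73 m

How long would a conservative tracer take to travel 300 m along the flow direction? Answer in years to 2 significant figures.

7.9 years

Three-point gradient (reference MW-1): Δ to MW-2 = (-20, 35, -0.08), Δ to MW-3 = (50, -120, +0.29).
∂h/∂x = -0.0008462, ∂h/∂y = -0.002769 (det = 650).
|∇h| = √(-0.0008462² + -0.002769²) = 0.002895
Seepage velocity v = K·i/n = 1.8 × 0.002895 / 0.05 = 0.1042 m/day.
t = 300 / 0.1042 = 2879 days = 7.88 years.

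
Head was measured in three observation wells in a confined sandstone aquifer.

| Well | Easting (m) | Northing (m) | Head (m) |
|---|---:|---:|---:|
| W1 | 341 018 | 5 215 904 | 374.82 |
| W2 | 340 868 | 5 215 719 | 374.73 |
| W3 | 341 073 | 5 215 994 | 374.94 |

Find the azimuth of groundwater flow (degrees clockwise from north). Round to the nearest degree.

133°

With h = a·x + b·y + c and W1 as origin, the differences give:
  (-150)·a + (-185)·b = -0.09
  55·a + 90·b = +0.12
Eliminate b (×90 and ×(-185), subtract): -3325·a = 14.100 → a = ∂h/∂x = -0.004241
Back-substitute: b = ∂h/∂y = +0.003925.
Flow direction (−∇h) has components (+0.004241 E, -0.003925 N).
Azimuth = atan2(E, N) = atan2(+0.004241, -0.003925) = 132.8° ≈ 133°.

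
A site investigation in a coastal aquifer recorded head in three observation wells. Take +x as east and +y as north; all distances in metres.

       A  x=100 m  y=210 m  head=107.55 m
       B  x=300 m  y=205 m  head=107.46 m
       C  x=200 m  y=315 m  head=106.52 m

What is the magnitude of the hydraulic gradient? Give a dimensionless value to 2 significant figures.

0.0092

Differences from A: to B (Δx, Δy, Δh) = (200, -5, -0.09); to C = (100, 105, -1.03).
Solve a·Δx + b·Δy = Δh: det = 200·105 − 100·(-5) = 21500.
∂h/∂x = [(-0.09)·105 − (-1.03)·(-5)] / 21500 = -0.0006791
∂h/∂y = [200·(-1.03) − 100·(-0.09)] / 21500 = -0.009163
|∇h| = √(-0.0006791² + -0.009163²) = 0.009188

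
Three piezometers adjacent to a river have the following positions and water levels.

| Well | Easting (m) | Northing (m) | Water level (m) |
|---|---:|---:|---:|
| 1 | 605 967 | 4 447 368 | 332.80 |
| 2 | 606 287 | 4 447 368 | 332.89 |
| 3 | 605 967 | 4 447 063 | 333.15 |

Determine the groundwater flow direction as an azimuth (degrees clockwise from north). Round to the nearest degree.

∂h/∂x = (332.89 − 332.80) / (606287 − 605967) = +0.0002812
∂h/∂y = (333.15 − 332.80) / (4447063 − 4447368) = -0.001148
Flow direction (−∇h) has components (-0.0002812 E, +0.001148 N).
Azimuth = atan2(E, N) = atan2(-0.0002812, +0.001148) = 346.2° ≈ 346°.

346°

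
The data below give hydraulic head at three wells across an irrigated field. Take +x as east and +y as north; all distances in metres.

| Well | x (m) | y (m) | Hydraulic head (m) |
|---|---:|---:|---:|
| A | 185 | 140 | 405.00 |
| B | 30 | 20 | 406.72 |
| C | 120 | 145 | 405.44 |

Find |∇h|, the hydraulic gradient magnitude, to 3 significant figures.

Differences from A: to B (Δx, Δy, Δh) = (-155, -120, +1.72); to C = (-65, 5, +0.44).
Solve a·Δx + b·Δy = Δh: det = (-155)·5 − (-65)·(-120) = -8575.
∂h/∂x = [(+1.72)·5 − (+0.44)·(-120)] / -8575 = -0.007160
∂h/∂y = [(-155)·(+0.44) − (-65)·(+1.72)] / -8575 = -0.005085
|∇h| = √(-0.007160² + -0.005085²) = 0.008782

0.00878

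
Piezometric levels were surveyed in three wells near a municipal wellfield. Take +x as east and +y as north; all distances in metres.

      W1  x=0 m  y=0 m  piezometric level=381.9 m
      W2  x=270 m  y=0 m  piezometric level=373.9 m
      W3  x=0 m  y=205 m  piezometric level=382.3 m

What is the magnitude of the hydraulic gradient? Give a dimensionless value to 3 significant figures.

0.0297

∂h/∂x = (373.9 − 381.9) / (270 − 0) = -0.02963
∂h/∂y = (382.3 − 381.9) / (205 − 0) = +0.001951
|∇h| = √(-0.02963² + 0.001951²) = 0.02969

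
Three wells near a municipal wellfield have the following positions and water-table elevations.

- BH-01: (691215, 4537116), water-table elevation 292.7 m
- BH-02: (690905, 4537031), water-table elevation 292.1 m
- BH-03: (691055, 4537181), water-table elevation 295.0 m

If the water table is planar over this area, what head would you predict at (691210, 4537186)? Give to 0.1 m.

With h = a·x + b·y + c and BH-01 as origin, the differences give:
  (-310)·a + (-85)·b = -0.6
  (-160)·a + 65·b = +2.3
Eliminate b (×65 and ×(-85), subtract): -33750·a = 156.50 → a = ∂h/∂x = -0.004637
Back-substitute: b = ∂h/∂y = +0.02397.
h(691210, 4537186) = 292.7 + (-0.004637)·(-5) + (+0.02397)·(70) = 292.7 +0.023 +1.678 = 294.401 m.

294.4 m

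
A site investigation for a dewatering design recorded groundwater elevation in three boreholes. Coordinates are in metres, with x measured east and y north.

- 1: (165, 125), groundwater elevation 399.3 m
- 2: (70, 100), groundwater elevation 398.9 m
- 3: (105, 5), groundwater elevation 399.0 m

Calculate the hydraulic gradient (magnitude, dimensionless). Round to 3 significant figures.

0.00412

Differences from 1: to 2 (Δx, Δy, Δh) = (-95, -25, -0.4); to 3 = (-60, -120, -0.3).
Solve a·Δx + b·Δy = Δh: det = (-95)·(-120) − (-60)·(-25) = 9900.
∂h/∂x = [(-0.4)·(-120) − (-0.3)·(-25)] / 9900 = +0.004091
∂h/∂y = [(-95)·(-0.3) − (-60)·(-0.4)] / 9900 = +0.0004545
|∇h| = √(0.004091² + 0.0004545²) = 0.004116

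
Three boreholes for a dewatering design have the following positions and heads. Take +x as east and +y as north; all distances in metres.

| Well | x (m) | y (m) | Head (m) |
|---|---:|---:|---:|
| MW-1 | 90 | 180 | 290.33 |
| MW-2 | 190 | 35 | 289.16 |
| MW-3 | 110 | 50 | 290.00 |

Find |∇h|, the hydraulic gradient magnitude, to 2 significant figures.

0.010

Taking MW-1 as reference: MW-2−MW-1 = (100, -145, -1.17); MW-3−MW-1 = (20, -130, -0.33).
Solve a·Δx + b·Δy = Δh: det = 100·(-130) − 20·(-145) = -10100.
∂h/∂x = [(-1.17)·(-130) − (-0.33)·(-145)] / -10100 = -0.01032
∂h/∂y = [100·(-0.33) − 20·(-1.17)] / -10100 = +0.0009505
|∇h| = √(-0.01032² + 0.0009505²) = 0.01036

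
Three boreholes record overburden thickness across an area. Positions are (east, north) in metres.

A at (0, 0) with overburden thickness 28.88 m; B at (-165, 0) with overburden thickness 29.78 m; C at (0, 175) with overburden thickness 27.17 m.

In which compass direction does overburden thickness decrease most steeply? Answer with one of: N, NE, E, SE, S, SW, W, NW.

NE

∂d/∂x = (29.78 − 28.88) / (-165 − 0) = -0.005455
∂d/∂y = (27.17 − 28.88) / (175 − 0) = -0.009771
Steepest decrease is along −∇f = (+0.005455 E, +0.009771 N) → northeast.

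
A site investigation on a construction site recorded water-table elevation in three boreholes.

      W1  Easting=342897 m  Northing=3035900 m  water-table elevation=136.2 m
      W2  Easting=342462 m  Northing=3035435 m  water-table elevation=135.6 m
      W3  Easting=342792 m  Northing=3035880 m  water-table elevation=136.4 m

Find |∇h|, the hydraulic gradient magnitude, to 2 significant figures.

Differences from W1: to W2 (Δx, Δy, Δh) = (-435, -465, -0.6); to W3 = (-105, -20, +0.2).
Solve a·Δx + b·Δy = Δh: det = (-435)·(-20) − (-105)·(-465) = -40125.
∂h/∂x = [(-0.6)·(-20) − (+0.2)·(-465)] / -40125 = -0.002617
∂h/∂y = [(-435)·(+0.2) − (-105)·(-0.6)] / -40125 = +0.003738
|∇h| = √(-0.002617² + 0.003738²) = 0.004563

0.0046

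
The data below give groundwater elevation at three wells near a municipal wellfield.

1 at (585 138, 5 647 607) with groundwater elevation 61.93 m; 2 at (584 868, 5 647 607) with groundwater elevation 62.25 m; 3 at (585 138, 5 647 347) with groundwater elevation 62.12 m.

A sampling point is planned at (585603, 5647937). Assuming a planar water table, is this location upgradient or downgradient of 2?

downgradient

∂h/∂x = (62.25 − 61.93) / (584868 − 585138) = -0.001185
∂h/∂y = (62.12 − 61.93) / (5647347 − 5647607) = -0.0007308
Head at (585603, 5647937) = 61.93 + (-0.001185)·(465) + (-0.0007308)·(330) = 61.14 m.
That is lower than the 62.25 m at 2, so the point is downgradient.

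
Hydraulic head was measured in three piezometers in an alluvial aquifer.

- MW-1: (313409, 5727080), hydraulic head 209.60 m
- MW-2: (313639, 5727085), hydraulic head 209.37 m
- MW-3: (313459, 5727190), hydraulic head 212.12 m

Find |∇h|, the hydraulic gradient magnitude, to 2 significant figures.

0.024

Taking MW-1 as reference: MW-2−MW-1 = (230, 5, -0.23); MW-3−MW-1 = (50, 110, +2.52).
Determinant of the coordinate differences = 230·110 − 50·5 = 25050.
∂h/∂x = [(-0.23)·110 − (+2.52)·5] / 25050 = -0.001513
∂h/∂y = [230·(+2.52) − 50·(-0.23)] / 25050 = +0.02360
|∇h| = √(-0.001513² + 0.02360²) = 0.02365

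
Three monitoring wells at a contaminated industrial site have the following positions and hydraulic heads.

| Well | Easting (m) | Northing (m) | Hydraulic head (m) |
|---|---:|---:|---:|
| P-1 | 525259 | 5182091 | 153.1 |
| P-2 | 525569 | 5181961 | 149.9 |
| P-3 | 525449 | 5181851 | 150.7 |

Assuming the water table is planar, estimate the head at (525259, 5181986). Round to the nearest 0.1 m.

152.8 m

Differences from P-1: to P-2 (Δx, Δy, Δh) = (310, -130, -3.2); to P-3 = (190, -240, -2.4).
Solve a·Δx + b·Δy = Δh: det = 310·(-240) − 190·(-130) = -49700.
∂h/∂x = [(-3.2)·(-240) − (-2.4)·(-130)] / -49700 = -0.009175
∂h/∂y = [310·(-2.4) − 190·(-3.2)] / -49700 = +0.002736
h(525259, 5181986) = 153.1 + (-0.009175)·(0) + (+0.002736)·(-105) = 153.1 -0.000 -0.287 = 152.813 m.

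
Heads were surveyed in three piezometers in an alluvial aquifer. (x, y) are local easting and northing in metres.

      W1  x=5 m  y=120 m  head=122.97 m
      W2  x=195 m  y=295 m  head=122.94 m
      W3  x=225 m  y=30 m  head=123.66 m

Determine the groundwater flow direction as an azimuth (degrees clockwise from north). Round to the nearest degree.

Differences from W1: to W2 (Δx, Δy, Δh) = (190, 175, -0.03); to W3 = (220, -90, +0.69).
Solve a·Δx + b·Δy = Δh: det = 190·(-90) − 220·175 = -55600.
∂h/∂x = [(-0.03)·(-90) − (+0.69)·175] / -55600 = +0.002123
∂h/∂y = [190·(+0.69) − 220·(-0.03)] / -55600 = -0.002477
Flow direction (−∇h) has components (-0.002123 E, +0.002477 N).
Azimuth = atan2(E, N) = atan2(-0.002123, +0.002477) = 319.4° ≈ 319°.

319°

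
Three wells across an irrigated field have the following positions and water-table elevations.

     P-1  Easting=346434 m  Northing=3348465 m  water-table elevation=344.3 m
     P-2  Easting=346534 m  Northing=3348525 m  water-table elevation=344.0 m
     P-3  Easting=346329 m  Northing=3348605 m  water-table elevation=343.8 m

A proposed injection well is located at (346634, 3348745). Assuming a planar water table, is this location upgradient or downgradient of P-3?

With h = a·x + b·y + c and P-1 as origin, the differences give:
  100·a + 60·b = -0.3
  (-105)·a + 140·b = -0.5
Eliminate b (×140 and ×60, subtract): 20300·a = -12.00 → a = ∂h/∂x = -0.0005911
Back-substitute: b = ∂h/∂y = -0.004015.
Head at (346634, 3348745) = 344.3 + (-0.0005911)·(200) + (-0.004015)·(280) = 343.06 m.
That is lower than the 343.8 m at P-3, so the point is downgradient.

downgradient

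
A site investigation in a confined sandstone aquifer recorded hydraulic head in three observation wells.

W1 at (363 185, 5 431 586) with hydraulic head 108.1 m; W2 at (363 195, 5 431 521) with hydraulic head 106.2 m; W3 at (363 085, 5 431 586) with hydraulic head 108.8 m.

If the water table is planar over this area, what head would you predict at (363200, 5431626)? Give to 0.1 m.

109.1 m

Three-point gradient (reference W1): Δ to W2 = (10, -65, -1.9), Δ to W3 = (-100, 0, +0.7).
∂h/∂x = -0.007000, ∂h/∂y = +0.02815 (det = -6500).
h(363200, 5431626) = 108.1 + (-0.007000)·(15) + (+0.02815)·(40) = 108.1 -0.105 +1.126 = 109.121 m.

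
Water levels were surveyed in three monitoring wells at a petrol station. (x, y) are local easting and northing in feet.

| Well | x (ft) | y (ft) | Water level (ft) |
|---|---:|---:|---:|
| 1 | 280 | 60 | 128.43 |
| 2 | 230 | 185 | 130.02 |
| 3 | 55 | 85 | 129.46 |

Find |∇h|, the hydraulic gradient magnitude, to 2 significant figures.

0.012

With h = a·x + b·y + c and 1 as origin, the differences give:
  (-50)·a + 125·b = +1.59
  (-225)·a + 25·b = +1.03
Eliminate b (×25 and ×125, subtract): 26875·a = -89.000 → a = ∂h/∂x = -0.003312
Back-substitute: b = ∂h/∂y = +0.01140.
|∇h| = √(-0.003312² + 0.01140²) = 0.01187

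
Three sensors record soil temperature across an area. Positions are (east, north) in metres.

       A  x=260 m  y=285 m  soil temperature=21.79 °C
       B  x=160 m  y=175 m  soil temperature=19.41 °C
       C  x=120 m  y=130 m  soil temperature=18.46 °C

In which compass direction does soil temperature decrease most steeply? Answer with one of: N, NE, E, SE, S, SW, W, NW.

Differences from A: to B (Δx, Δy, Δh) = (-100, -110, -2.38); to C = (-140, -155, -3.33).
Solve a·Δx + b·Δy = ΔT: det = (-100)·(-155) − (-140)·(-110) = 100.
∂T/∂x = [(-2.38)·(-155) − (-3.33)·(-110)] / 100 = +0.02600
∂T/∂y = [(-100)·(-3.33) − (-140)·(-2.38)] / 100 = -0.002000
Steepest decrease is along −∇f = (-0.02600 E, +0.002000 N) → west.

W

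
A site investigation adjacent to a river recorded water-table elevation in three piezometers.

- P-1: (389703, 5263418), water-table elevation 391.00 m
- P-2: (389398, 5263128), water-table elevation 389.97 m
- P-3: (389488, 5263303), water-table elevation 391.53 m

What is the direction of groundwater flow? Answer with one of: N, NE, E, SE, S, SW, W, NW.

SE

Three-point gradient (reference P-1): Δ to P-2 = (-305, -290, -1.03), Δ to P-3 = (-215, -115, +0.53).
∂h/∂x = -0.009978, ∂h/∂y = +0.01405 (det = -27275).
Flow = −∇h = (+0.009978 east, -0.01405 north), which points southeast.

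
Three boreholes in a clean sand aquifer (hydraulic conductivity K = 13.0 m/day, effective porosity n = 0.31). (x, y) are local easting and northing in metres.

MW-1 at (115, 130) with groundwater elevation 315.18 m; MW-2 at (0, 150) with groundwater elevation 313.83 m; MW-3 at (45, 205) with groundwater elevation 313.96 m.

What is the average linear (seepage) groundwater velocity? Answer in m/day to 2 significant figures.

0.52 m/day

With h = a·x + b·y + c and MW-1 as origin, the differences give:
  (-115)·a + 20·b = -1.35
  (-70)·a + 75·b = -1.22
Eliminate b (×75 and ×20, subtract): -7225·a = -76.850 → a = ∂h/∂x = +0.01064
Back-substitute: b = ∂h/∂y = -0.006339.
|∇h| = √(0.01064² + -0.006339²) = 0.01239
Seepage velocity v = K·i/n = 13.0 × 0.01239 / 0.31 = 0.5196 m/day.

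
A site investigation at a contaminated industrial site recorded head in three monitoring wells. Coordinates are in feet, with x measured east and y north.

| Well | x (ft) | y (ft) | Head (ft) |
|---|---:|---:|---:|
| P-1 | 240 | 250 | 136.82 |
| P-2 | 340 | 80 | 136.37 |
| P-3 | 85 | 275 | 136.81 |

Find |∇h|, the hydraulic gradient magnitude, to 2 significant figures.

With h = a·x + b·y + c and P-1 as origin, the differences give:
  100·a + (-170)·b = -0.45
  (-155)·a + 25·b = -0.01
Eliminate b (×25 and ×(-170), subtract): -23850·a = -12.950 → a = ∂h/∂x = +0.0005430
Back-substitute: b = ∂h/∂y = +0.002966.
|∇h| = √(0.0005430² + 0.002966²) = 0.003015

0.0030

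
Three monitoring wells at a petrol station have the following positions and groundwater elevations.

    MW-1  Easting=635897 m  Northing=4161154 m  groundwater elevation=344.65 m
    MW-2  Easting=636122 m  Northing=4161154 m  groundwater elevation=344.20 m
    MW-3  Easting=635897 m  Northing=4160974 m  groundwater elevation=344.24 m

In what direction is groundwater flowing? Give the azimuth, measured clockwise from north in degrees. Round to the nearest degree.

139°

∂h/∂x = (344.20 − 344.65) / (636122 − 635897) = -0.002000
∂h/∂y = (344.24 − 344.65) / (4160974 − 4161154) = +0.002278
Flow direction (−∇h) has components (+0.002000 E, -0.002278 N).
Azimuth = atan2(E, N) = atan2(+0.002000, -0.002278) = 138.7° ≈ 139°.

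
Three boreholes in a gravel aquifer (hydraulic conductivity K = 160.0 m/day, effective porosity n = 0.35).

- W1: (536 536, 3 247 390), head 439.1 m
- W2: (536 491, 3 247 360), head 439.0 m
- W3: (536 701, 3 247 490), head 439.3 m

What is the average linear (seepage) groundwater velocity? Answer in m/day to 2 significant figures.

8.6 m/day

Differences from W1: to W2 (Δx, Δy, Δh) = (-45, -30, -0.1); to W3 = (165, 100, +0.2).
Determinant of the coordinate differences = (-45)·100 − 165·(-30) = 450.
∂h/∂x = [(-0.1)·100 − (+0.2)·(-30)] / 450 = -0.008889
∂h/∂y = [(-45)·(+0.2) − 165·(-0.1)] / 450 = +0.01667
|∇h| = √(-0.008889² + 0.01667²) = 0.01889
Seepage velocity v = K·i/n = 160.0 × 0.01889 / 0.35 = 8.635 m/day.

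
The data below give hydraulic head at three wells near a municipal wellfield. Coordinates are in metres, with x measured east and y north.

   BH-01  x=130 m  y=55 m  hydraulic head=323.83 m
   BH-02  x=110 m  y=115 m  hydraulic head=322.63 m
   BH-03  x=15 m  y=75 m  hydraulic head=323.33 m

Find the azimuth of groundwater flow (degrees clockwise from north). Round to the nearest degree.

357°

With h = a·x + b·y + c and BH-01 as origin, the differences give:
  (-20)·a + 60·b = -1.20
  (-115)·a + 20·b = -0.50
Eliminate b (×20 and ×60, subtract): 6500·a = 6.000 → a = ∂h/∂x = +0.0009231
Back-substitute: b = ∂h/∂y = -0.01969.
Flow direction (−∇h) has components (-0.0009231 E, +0.01969 N).
Azimuth = atan2(E, N) = atan2(-0.0009231, +0.01969) = 357.3° ≈ 357°.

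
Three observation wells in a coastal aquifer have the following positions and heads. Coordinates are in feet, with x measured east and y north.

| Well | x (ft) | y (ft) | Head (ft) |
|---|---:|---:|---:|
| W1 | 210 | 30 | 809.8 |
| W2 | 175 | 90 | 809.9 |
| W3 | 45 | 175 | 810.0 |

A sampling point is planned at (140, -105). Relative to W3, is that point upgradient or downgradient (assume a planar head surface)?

downgradient

Taking W1 as reference: W2−W1 = (-35, 60, +0.1); W3−W1 = (-165, 145, +0.2).
Solve a·Δx + b·Δy = Δh: det = (-35)·145 − (-165)·60 = 4825.
∂h/∂x = [(+0.1)·145 − (+0.2)·60] / 4825 = +0.0005181
∂h/∂y = [(-35)·(+0.2) − (-165)·(+0.1)] / 4825 = +0.001969
Head at (140, -105) = 809.8 + (+0.0005181)·(-70) + (+0.001969)·(-135) = 809.50 ft.
That is lower than the 810.0 ft at W3, so the point is downgradient.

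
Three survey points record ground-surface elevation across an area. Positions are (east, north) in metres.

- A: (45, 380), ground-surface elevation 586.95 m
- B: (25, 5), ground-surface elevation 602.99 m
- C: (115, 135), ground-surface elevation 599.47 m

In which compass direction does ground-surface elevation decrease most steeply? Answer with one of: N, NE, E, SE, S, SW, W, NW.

NW

With z = a·x + b·y + c and A as origin, the differences give:
  (-20)·a + (-375)·b = +16.04
  70·a + (-245)·b = +12.52
Eliminate b (×(-245) and ×(-375), subtract): 31150·a = 765.200 → a = ∂z/∂x = +0.02457
Back-substitute: b = ∂z/∂y = -0.04408.
Steepest decrease is along −∇f = (-0.02457 E, +0.04408 N) → northwest.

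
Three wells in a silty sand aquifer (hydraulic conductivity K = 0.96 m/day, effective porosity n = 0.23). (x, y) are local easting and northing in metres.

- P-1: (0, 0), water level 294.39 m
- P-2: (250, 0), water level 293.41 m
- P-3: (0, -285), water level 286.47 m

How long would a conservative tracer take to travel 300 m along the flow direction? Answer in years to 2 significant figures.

7.0 years

∂h/∂x = (293.41 − 294.39) / (250 − 0) = -0.003920
∂h/∂y = (286.47 − 294.39) / (-285 − 0) = +0.02779
|∇h| = √(-0.003920² + 0.02779²) = 0.02807
Seepage velocity v = K·i/n = 0.96 × 0.02807 / 0.23 = 0.1172 m/day.
t = 300 / 0.1172 = 2560 days = 7.01 years.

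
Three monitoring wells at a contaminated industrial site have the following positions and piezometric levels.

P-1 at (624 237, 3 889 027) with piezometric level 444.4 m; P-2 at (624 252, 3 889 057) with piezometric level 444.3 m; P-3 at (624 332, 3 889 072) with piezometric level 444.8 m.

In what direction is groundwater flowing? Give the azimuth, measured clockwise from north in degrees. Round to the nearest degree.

With h = a·x + b·y + c and P-1 as origin, the differences give:
  15·a + 30·b = -0.1
  95·a + 45·b = +0.4
Eliminate b (×45 and ×30, subtract): -2175·a = -16.50 → a = ∂h/∂x = +0.007586
Back-substitute: b = ∂h/∂y = -0.007126.
Flow direction (−∇h) has components (-0.007586 E, +0.007126 N).
Azimuth = atan2(E, N) = atan2(-0.007586, +0.007126) = 313.2° ≈ 313°.

313°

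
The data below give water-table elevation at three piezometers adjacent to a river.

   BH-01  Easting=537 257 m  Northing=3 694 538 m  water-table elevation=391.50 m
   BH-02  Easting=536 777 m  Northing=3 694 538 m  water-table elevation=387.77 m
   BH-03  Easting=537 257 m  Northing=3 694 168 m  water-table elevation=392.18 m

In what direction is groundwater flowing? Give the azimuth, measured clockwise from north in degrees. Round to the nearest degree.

283°

∂h/∂x = (387.77 − 391.50) / (536777 − 537257) = +0.007771
∂h/∂y = (392.18 − 391.50) / (3694168 − 3694538) = -0.001838
Flow direction (−∇h) has components (-0.007771 E, +0.001838 N).
Azimuth = atan2(E, N) = atan2(-0.007771, +0.001838) = 283.3° ≈ 283°.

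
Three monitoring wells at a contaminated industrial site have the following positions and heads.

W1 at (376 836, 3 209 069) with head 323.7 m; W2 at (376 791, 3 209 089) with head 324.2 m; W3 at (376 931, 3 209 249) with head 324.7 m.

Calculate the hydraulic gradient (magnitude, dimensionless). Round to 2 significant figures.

0.012

Taking W1 as reference: W2−W1 = (-45, 20, +0.5); W3−W1 = (95, 180, +1.0).
Solve a·Δx + b·Δy = Δh: det = (-45)·180 − 95·20 = -10000.
∂h/∂x = [(+0.5)·180 − (+1.0)·20] / -10000 = -0.007000
∂h/∂y = [(-45)·(+1.0) − 95·(+0.5)] / -10000 = +0.009250
|∇h| = √(-0.007000² + 0.009250²) = 0.0116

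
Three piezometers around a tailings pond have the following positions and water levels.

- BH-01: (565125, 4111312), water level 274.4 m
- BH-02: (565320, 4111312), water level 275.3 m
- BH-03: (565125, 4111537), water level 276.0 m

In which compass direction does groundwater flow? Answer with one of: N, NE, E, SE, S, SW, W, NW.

SW

∂h/∂x = (275.3 − 274.4) / (565320 − 565125) = +0.004615
∂h/∂y = (276.0 − 274.4) / (4111537 − 4111312) = +0.007111
Flow = −∇h = (-0.004615 east, -0.007111 north), which points southwest.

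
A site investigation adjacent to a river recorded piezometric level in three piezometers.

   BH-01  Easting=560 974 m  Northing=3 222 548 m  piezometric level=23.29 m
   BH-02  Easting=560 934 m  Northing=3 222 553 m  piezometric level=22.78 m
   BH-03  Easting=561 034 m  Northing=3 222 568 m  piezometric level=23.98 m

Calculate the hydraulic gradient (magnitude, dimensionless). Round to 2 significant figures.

0.013

With h = a·x + b·y + c and BH-01 as origin, the differences give:
  (-40)·a + 5·b = -0.51
  60·a + 20·b = +0.69
Eliminate b (×20 and ×5, subtract): -1100·a = -13.650 → a = ∂h/∂x = +0.01241
Back-substitute: b = ∂h/∂y = -0.002727.
|∇h| = √(0.01241² + -0.002727²) = 0.01271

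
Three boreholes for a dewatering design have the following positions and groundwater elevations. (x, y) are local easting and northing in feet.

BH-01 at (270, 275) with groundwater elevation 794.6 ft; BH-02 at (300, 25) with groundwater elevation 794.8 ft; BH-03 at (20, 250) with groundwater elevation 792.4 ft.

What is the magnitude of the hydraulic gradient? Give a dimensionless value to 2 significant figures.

0.0088

Differences from BH-01: to BH-02 (Δx, Δy, Δh) = (30, -250, +0.2); to BH-03 = (-250, -25, -2.2).
Determinant of the coordinate differences = 30·(-25) − (-250)·(-250) = -63250.
∂h/∂x = [(+0.2)·(-25) − (-2.2)·(-250)] / -63250 = +0.008775
∂h/∂y = [30·(-2.2) − (-250)·(+0.2)] / -63250 = +0.0002530
|∇h| = √(0.008775² + 0.0002530²) = 0.008779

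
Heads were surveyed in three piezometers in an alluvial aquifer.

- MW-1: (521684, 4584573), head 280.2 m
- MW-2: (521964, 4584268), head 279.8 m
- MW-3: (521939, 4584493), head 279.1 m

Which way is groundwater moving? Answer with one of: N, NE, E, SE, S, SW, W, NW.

Taking MW-1 as reference: MW-2−MW-1 = (280, -305, -0.4); MW-3−MW-1 = (255, -80, -1.1).
Determinant of the coordinate differences = 280·(-80) − 255·(-305) = 55375.
∂h/∂x = [(-0.4)·(-80) − (-1.1)·(-305)] / 55375 = -0.005481
∂h/∂y = [280·(-1.1) − 255·(-0.4)] / 55375 = -0.003720
Flow = −∇h = (+0.005481 east, +0.003720 north), which points northeast.

NE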